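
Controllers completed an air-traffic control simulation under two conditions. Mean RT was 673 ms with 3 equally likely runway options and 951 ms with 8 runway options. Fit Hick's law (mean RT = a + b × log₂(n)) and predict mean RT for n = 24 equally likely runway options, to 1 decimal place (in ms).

RT is linear in log₂ n, so two points fix the line:
  b = (951 − 673) / (log₂ 8 − log₂ 3) = 278 / (3 − 1.5850) = 196.461 ms/bit
  a = 673 − 196.461 × 1.5850 = 361.616 ms
Then RT(24) = 361.616 + 196.461 × log₂ 24 = 361.616 + 196.461 × 4.5850 ≈ 1262.384 ms.

1262.4 ms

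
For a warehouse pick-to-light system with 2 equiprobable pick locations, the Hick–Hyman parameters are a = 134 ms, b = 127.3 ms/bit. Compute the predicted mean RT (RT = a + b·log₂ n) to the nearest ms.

261 ms

log₂(2) = 1 bits, so RT = 134 + 127.3 × 1 ≈ 261.300 ms.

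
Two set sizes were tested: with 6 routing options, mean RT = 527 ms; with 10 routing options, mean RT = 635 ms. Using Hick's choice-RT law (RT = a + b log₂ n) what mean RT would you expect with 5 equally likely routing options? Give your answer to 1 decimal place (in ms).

488.5 ms

Solve the two-equation system in a and b:
  b = (635 − 527) / (log₂ 10 − log₂ 6) = 108 / (3.3219 − 2.5850) = 146.547 ms/bit
  a = 527 − 146.547 × 2.5850 = 148.182 ms
Then RT(5) = 148.182 + 146.547 × log₂ 5 = 148.182 + 146.547 × 2.3219 ≈ 488.453 ms.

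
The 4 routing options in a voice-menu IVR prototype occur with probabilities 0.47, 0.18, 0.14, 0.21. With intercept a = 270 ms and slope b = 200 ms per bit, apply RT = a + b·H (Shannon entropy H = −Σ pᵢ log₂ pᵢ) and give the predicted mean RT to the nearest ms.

635 ms

H = 0.47·log₂(1/0.47) + 0.18·log₂(1/0.18) + 0.14·log₂(1/0.14) + 0.21·log₂(1/0.21) = 1.8272 bits.
RT = 270 + 200 × 1.8272 = 635.44 ms.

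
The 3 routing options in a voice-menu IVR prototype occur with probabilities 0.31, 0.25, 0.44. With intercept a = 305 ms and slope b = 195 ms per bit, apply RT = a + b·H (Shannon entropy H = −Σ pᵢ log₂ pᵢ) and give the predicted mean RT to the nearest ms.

606 ms

Entropy contributions −pᵢ log₂ pᵢ: 0.5238, 0.5000, 0.5211; sum H = 1.5449 bits.
RT = a + bH = 305 + 195·1.5449 = 606.26 ms.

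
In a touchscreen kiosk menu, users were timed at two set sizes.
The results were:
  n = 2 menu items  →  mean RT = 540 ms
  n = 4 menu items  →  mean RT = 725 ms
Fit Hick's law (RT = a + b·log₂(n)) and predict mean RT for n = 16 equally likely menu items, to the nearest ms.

1095 ms

Solve the two-equation system in a and b:
  b = (725 − 540) / (log₂ 4 − log₂ 2) = 185 / (2 − 1) = 185 ms/bit
  a = 540 − 185 × 1 = 355 ms
Then RT(16) = 355 + 185 × log₂ 16 = 355 + 185 × 4 ≈ 1095.000 ms.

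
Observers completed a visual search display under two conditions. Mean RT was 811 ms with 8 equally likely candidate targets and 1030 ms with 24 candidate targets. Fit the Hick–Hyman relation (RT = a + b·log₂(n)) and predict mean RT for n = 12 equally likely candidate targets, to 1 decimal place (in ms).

891.8 ms

With log₂ n on the abscissa the relation is linear; from the two conditions:
  b = (1030 − 811) / (log₂ 24 − log₂ 8) = 219 / (4.5850 − 3) = 138.174 ms/bit
  a = 811 − 138.174 × 3 = 396.479 ms
Then RT(12) = 396.479 + 138.174 × log₂ 12 = 396.479 + 138.174 × 3.5850 ≈ 891.826 ms.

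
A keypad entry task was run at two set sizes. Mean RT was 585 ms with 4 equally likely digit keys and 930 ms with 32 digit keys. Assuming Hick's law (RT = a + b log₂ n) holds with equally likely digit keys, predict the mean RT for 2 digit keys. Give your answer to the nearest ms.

With log₂ n on the abscissa the relation is linear; from the two conditions:
  b = (930 − 585) / (log₂ 32 − log₂ 4) = 345 / (5 − 2) = 115 ms/bit
  a = 585 − 115 × 2 = 355 ms
Then RT(2) = 355 + 115 × log₂ 2 = 355 + 115 × 1 ≈ 470.000 ms.

470 ms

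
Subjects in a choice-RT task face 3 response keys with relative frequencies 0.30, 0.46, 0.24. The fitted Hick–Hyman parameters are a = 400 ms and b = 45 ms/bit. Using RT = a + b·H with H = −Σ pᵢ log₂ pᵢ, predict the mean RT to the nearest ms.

Entropy contributions −pᵢ log₂ pᵢ: 0.5211, 0.5153, 0.4941; sum H = 1.5306 bits.
RT = a + bH = 400 + 45·1.5306 = 468.88 ms.

469 ms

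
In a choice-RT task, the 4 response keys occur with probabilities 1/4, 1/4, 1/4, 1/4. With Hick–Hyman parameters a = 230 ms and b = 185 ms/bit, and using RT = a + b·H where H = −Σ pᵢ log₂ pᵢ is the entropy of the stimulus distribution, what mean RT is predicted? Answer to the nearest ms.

Each term −pᵢ log₂ pᵢ: 0.25·2 + 0.25·2 + 0.25·2 + 0.25·2; summed, H = 2.000 bits.
Mean RT = a + bH = 230 + 185·2.000 = 600.00 ms.

600 ms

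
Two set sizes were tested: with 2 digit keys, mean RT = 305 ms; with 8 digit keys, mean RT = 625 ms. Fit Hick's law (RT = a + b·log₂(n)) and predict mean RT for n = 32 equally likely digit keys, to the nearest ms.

945 ms

RT is linear in log₂ n, so two points fix the line:
  b = (625 − 305) / (log₂ 8 − log₂ 2) = 320 / (3 − 1) = 160 ms/bit
  a = 305 − 160 × 1 = 145 ms
Then RT(32) = 145 + 160 × log₂ 32 = 145 + 160 × 5 ≈ 945.000 ms.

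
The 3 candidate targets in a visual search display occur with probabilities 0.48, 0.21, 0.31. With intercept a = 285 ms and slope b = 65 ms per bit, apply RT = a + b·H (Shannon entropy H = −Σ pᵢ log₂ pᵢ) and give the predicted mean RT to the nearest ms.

383 ms

H = 0.48·log₂(1/0.48) + 0.21·log₂(1/0.21) + 0.31·log₂(1/0.31) = 1.5049 bits.
RT = 285 + 65 × 1.5049 = 382.82 ms.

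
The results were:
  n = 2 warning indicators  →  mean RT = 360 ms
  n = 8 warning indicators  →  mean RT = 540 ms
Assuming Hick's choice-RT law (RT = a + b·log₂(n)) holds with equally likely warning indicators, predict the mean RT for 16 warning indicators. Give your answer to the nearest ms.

With log₂ n on the abscissa the relation is linear; from the two conditions:
  b = (540 − 360) / (log₂ 8 − log₂ 2) = 180 / (3 − 1) = 90 ms/bit
  a = 360 − 90 × 1 = 270 ms
Then RT(16) = 270 + 90 × log₂ 16 = 270 + 90 × 4 ≈ 630.000 ms.

630 ms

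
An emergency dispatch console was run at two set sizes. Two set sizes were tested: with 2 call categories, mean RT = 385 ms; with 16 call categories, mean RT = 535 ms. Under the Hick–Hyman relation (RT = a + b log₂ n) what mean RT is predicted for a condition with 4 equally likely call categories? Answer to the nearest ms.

435 ms

With log₂ n on the abscissa the relation is linear; from the two conditions:
  b = (535 − 385) / (log₂ 16 − log₂ 2) = 150 / (4 − 1) = 50 ms/bit
  a = 385 − 50 × 1 = 335 ms
Then RT(4) = 335 + 50 × log₂ 4 = 335 + 50 × 2 ≈ 435.000 ms.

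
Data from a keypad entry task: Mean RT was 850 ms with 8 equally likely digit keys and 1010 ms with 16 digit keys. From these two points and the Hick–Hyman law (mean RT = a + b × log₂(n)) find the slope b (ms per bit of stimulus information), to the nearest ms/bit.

b = (RT₂ − RT₁)/(log₂ n₂ − log₂ n₁) = (1010 − 850)/(4 − 3) = 160 ms/bit.

160 ms/bit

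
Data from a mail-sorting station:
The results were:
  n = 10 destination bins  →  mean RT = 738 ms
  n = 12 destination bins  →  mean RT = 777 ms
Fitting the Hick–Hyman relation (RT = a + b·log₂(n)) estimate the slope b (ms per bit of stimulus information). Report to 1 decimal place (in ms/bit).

148.3 ms/bit

The slope on a log₂ axis is (777 − 738) / (3.5850 − 3.3219) = 148.270 ms/bit.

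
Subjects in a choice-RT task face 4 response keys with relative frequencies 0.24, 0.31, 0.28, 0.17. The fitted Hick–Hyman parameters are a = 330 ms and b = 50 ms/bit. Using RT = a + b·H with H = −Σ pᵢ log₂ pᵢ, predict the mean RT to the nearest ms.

H = 0.24·log₂(1/0.24) + 0.31·log₂(1/0.31) + 0.28·log₂(1/0.28) + 0.17·log₂(1/0.17) = 1.9667 bits.
RT = 330 + 50 × 1.9667 = 428.34 ms.

428 ms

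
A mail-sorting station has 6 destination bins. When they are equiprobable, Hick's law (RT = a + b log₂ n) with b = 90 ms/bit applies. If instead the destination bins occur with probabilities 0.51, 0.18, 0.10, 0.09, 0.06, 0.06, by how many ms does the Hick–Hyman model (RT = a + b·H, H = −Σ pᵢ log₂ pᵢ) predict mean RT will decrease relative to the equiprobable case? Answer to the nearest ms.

46 ms

Equiprobable entropy H₀ = log₂ 6 = 2.5850 bits.
Skewed entropy H = −Σ pᵢ log₂ pᵢ = 2.0727 bits.
ΔRT = b·(H₀ − H) = 90 × 0.5123 = 46.11 ms.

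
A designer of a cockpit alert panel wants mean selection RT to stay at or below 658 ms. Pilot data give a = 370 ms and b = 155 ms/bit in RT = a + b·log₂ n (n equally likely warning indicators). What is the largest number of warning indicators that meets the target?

3

Information budget: (658 − 370)/155 = 1.8581 bits, so n ≤ 2^1.8581 = 3.625 → at most 3.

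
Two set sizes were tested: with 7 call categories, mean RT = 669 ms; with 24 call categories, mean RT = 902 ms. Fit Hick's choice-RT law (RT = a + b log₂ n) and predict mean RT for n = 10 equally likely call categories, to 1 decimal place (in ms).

Fit slope and intercept:
  b = (902 − 669) / (log₂ 24 − log₂ 7) = 233 / (4.5850 − 2.8074) = 131.075 ms/bit
  a = 669 − 131.075 × 2.8074 = 301.026 ms
Then RT(10) = 301.026 + 131.075 × log₂ 10 = 301.026 + 131.075 × 3.3219 ≈ 736.448 ms.

736.4 ms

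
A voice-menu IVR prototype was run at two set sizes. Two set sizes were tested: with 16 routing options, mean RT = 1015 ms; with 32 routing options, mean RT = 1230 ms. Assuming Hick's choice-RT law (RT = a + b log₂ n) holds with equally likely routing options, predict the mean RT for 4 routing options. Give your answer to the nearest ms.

585 ms

Solve the two-equation system in a and b:
  b = (1230 − 1015) / (log₂ 32 − log₂ 16) = 215 / (5 − 4) = 215 ms/bit
  a = 1015 − 215 × 4 = 155 ms
Then RT(4) = 155 + 215 × log₂ 4 = 155 + 215 × 2 ≈ 585.000 ms.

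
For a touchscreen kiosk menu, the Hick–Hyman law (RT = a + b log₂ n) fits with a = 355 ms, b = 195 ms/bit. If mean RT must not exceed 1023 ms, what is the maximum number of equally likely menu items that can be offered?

Set 355 + 195·log₂ n ≤ 1023 → log₂ n ≤ (1023 − 355)/195 = 3.4256.
So n ≤ 2^3.4256 = 10.745; the largest integer n is 10.

10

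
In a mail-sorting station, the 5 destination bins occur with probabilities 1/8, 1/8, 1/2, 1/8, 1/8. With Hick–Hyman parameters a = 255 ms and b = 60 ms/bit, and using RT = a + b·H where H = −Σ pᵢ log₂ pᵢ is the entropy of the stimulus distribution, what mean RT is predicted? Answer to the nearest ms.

Each term −pᵢ log₂ pᵢ: 0.125·3 + 0.125·3 + 0.5·1 + 0.125·3 + 0.125·3; summed, H = 2.000 bits.
Mean RT = a + bH = 255 + 60·2.000 = 375.00 ms.

375 ms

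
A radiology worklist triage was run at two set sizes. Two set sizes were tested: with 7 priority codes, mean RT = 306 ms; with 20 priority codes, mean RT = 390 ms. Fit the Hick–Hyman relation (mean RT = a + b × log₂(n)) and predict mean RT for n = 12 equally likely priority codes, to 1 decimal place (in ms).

RT is linear in log₂ n, so two points fix the line:
  b = (390 − 306) / (log₂ 20 − log₂ 7) = 84 / (4.3219 − 2.8074) = 55.461 ms/bit
  a = 306 − 55.461 × 2.8074 = 150.301 ms
Then RT(12) = 150.301 + 55.461 × log₂ 12 = 150.301 + 55.461 × 3.5850 ≈ 349.127 ms.

349.1 ms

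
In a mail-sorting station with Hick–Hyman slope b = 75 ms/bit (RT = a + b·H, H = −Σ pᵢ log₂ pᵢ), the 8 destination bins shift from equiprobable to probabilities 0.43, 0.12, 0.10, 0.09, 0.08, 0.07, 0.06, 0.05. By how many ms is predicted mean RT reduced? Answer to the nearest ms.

The RT saving is b·ΔH. Equiprobable H₀ = log₂(8) = 3.0000 bits; with the given probabilities H = 2.5552 bits.
b·(H₀ − H) = 75 × (3.0000 − 2.5552) = 33.36 ms.

33 ms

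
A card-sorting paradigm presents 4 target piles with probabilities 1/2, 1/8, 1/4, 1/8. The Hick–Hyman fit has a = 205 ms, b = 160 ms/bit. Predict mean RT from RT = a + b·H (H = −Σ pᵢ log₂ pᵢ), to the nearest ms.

485 ms

Each term −pᵢ log₂ pᵢ: 0.5·1 + 0.125·3 + 0.25·2 + 0.125·3; summed, H = 1.750 bits.
Mean RT = a + bH = 205 + 160·1.750 = 485.00 ms.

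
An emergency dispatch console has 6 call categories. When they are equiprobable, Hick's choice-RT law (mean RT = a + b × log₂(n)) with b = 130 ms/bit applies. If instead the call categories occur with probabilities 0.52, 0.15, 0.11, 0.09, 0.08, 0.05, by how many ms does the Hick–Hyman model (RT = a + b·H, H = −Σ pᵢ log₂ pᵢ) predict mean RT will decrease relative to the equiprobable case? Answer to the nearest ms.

Equiprobable entropy H₀ = log₂ 6 = 2.5850 bits.
Skewed entropy H = −Σ pᵢ log₂ pᵢ = 2.0717 bits.
ΔRT = b·(H₀ − H) = 130 × 0.5133 = 66.73 ms.

67 ms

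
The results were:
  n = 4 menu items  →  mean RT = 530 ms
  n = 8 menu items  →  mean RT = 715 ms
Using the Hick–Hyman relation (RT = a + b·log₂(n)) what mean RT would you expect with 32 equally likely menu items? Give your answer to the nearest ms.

1085 ms

RT is linear in log₂ n, so two points fix the line:
  b = (715 − 530) / (log₂ 8 − log₂ 4) = 185 / (3 − 2) = 185 ms/bit
  a = 530 − 185 × 2 = 160 ms
Then RT(32) = 160 + 185 × log₂ 32 = 160 + 185 × 5 ≈ 1085.000 ms.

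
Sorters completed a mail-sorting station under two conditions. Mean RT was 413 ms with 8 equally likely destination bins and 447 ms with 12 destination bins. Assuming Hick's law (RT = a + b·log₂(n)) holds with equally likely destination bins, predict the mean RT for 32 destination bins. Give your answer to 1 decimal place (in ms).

Fit slope and intercept:
  b = (447 − 413) / (log₂ 12 − log₂ 8) = 34 / (3.5850 − 3) = 58.123 ms/bit
  a = 413 − 58.123 × 3 = 238.630 ms
Then RT(32) = 238.630 + 58.123 × log₂ 32 = 238.630 + 58.123 × 5 ≈ 529.247 ms.

529.2 ms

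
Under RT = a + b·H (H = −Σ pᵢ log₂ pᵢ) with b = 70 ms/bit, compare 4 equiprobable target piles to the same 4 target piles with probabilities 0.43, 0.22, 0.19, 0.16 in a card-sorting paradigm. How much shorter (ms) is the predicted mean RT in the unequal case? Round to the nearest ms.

8 ms

Equiprobable entropy H₀ = log₂ 4 = 2.0000 bits.
Skewed entropy H = −Σ pᵢ log₂ pᵢ = 1.8824 bits.
ΔRT = b·(H₀ − H) = 70 × 0.1176 = 8.23 ms.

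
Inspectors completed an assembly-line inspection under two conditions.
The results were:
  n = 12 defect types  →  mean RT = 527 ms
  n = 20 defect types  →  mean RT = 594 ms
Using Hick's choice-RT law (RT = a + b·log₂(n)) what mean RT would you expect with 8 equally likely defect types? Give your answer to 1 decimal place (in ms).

RT is linear in log₂ n, so two points fix the line:
  b = (594 − 527) / (log₂ 20 − log₂ 12) = 67 / (4.3219 − 3.5850) = 90.913 ms/bit
  a = 527 − 90.913 × 3.5850 = 201.079 ms
Then RT(8) = 201.079 + 90.913 × log₂ 8 = 201.079 + 90.913 × 3 ≈ 473.819 ms.

473.8 ms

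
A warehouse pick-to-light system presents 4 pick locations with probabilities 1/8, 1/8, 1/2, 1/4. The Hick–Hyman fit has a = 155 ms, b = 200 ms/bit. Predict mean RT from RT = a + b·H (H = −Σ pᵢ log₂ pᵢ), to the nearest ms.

505 ms

H = −Σ pᵢ log₂ pᵢ = 0.125·3 + 0.125·3 + 0.5·1 + 0.25·2 = 1.750 bits.
RT = 155 + 200 × 1.750 = 505.00 ms.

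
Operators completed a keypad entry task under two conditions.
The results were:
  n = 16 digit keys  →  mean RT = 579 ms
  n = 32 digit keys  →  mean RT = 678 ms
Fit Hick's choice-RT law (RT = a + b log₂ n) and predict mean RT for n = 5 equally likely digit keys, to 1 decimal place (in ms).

Fit slope and intercept:
  b = (678 − 579) / (log₂ 32 − log₂ 16) = 99 / (5 − 4) = 99.000 ms/bit
  a = 579 − 99.000 × 4 = 183.000 ms
Then RT(5) = 183.000 + 99.000 × log₂ 5 = 183.000 + 99.000 × 2.3219 ≈ 412.871 ms.

412.9 ms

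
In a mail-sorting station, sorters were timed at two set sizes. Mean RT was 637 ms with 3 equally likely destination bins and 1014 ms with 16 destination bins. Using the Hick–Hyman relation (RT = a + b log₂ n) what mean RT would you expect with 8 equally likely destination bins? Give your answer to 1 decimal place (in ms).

RT is linear in log₂ n, so two points fix the line:
  b = (1014 − 637) / (log₂ 16 − log₂ 3) = 377 / (4 − 1.5850) = 156.105 ms/bit
  a = 637 − 156.105 × 1.5850 = 389.579 ms
Then RT(8) = 389.579 + 156.105 × log₂ 8 = 389.579 + 156.105 × 3 ≈ 857.895 ms.

857.9 ms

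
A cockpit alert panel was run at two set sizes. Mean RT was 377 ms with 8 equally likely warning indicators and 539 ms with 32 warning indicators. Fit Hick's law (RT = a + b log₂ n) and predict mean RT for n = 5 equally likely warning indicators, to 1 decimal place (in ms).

Fit slope and intercept:
  b = (539 − 377) / (log₂ 32 − log₂ 8) = 162 / (5 − 3) = 81.000 ms/bit
  a = 377 − 81.000 × 3 = 134.000 ms
Then RT(5) = 134.000 + 81.000 × log₂ 5 = 134.000 + 81.000 × 2.3219 ≈ 322.076 ms.

322.1 ms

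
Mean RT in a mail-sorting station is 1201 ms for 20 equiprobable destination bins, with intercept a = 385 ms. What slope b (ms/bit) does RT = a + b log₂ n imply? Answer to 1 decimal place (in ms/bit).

188.8 ms/bit

20 alternatives carry log₂ 20 = 4.3219 bits; the choice cost is 1201 − 385 = 816 ms, so b = 816/4.3219 = 188.805 ms/bit.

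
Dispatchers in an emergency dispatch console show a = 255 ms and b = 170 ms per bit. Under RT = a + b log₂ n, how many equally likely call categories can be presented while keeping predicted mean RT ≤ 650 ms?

Set 255 + 170·log₂ n ≤ 650 → log₂ n ≤ (650 − 255)/170 = 2.3235.
So n ≤ 2^2.3235 = 5.006; the largest integer n is 5.

5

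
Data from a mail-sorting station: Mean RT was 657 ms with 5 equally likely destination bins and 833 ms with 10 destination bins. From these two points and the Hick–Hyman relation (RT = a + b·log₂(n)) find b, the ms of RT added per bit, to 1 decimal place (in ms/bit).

176.0 ms/bit

b = (RT₂ − RT₁)/(log₂ n₂ − log₂ n₁) = (833 − 657)/(3.3219 − 2.3219) = 176.000 ms/bit.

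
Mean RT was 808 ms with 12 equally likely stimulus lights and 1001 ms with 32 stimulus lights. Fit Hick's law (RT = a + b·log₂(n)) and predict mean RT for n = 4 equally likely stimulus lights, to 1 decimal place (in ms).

591.8 ms

With log₂ n on the abscissa the relation is linear; from the two conditions:
  b = (1001 − 808) / (log₂ 32 − log₂ 12) = 193 / (5 − 3.5850) = 136.392 ms/bit
  a = 808 − 136.392 × 3.5850 = 319.039 ms
Then RT(4) = 319.039 + 136.392 × log₂ 4 = 319.039 + 136.392 × 2 ≈ 591.824 ms.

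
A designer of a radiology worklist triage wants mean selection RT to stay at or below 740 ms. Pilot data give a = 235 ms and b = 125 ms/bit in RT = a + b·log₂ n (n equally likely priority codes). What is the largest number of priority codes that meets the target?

Information budget: (740 − 235)/125 = 4.0400 bits, so n ≤ 2^4.0400 = 16.450 → at most 16.

16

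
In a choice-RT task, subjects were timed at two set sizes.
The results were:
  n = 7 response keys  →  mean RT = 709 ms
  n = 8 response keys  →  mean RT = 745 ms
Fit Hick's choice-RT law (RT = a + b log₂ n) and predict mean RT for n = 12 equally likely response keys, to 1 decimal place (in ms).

854.3 ms

Fit slope and intercept:
  b = (745 − 709) / (log₂ 8 − log₂ 7) = 36 / (3 − 2.8074) = 186.872 ms/bit
  a = 709 − 186.872 × 2.8074 = 184.384 ms
Then RT(12) = 184.384 + 186.872 × log₂ 12 = 184.384 + 186.872 × 3.5850 ≈ 854.313 ms.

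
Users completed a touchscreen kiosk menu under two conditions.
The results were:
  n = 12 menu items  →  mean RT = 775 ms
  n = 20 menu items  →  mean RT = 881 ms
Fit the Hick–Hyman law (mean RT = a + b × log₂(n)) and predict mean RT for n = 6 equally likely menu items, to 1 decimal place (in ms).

RT is linear in log₂ n, so two points fix the line:
  b = (881 − 775) / (log₂ 20 − log₂ 12) = 106 / (4.3219 − 3.5850) = 143.833 ms/bit
  a = 775 − 143.833 × 3.5850 = 259.364 ms
Then RT(6) = 259.364 + 143.833 × log₂ 6 = 259.364 + 143.833 × 2.5850 ≈ 631.167 ms.

631.2 ms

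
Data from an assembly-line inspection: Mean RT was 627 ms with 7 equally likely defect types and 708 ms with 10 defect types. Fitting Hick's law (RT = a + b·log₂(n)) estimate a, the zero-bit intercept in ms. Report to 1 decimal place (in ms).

185.1 ms

Slope: b = (708 − 627) / (log₂ 10 − log₂ 7) = 81/0.5146 = 157.412 ms/bit.
a = RT₁ − b·log₂ n₁ = 627 − 157.412 × 2.8074 = 185.089 ms.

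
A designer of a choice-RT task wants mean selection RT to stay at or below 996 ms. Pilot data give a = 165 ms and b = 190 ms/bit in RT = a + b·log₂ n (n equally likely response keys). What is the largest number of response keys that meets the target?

20

Set 165 + 190·log₂ n ≤ 996 → log₂ n ≤ (996 − 165)/190 = 4.3737.
So n ≤ 2^4.3737 = 20.731; the largest integer n is 20.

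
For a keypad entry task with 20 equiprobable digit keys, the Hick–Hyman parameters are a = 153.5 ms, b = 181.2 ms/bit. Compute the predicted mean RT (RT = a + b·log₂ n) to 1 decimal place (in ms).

log₂(20) = 4.3219 bits, so RT = 153.5 + 181.2 × 4.3219 ≈ 936.633 ms.

936.6 ms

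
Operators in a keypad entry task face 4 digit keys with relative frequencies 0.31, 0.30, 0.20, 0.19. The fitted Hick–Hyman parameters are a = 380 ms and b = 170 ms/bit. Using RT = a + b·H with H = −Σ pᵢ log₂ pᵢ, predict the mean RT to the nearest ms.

714 ms

H = 0.31·log₂(1/0.31) + 0.30·log₂(1/0.30) + 0.20·log₂(1/0.20) + 0.19·log₂(1/0.19) = 1.9645 bits.
RT = 380 + 170 × 1.9645 = 713.96 ms.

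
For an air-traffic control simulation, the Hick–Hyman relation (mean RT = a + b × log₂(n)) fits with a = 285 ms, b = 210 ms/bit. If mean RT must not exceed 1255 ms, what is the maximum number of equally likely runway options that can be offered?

24

Information budget: (1255 − 285)/210 = 4.6190 bits, so n ≤ 2^4.6190 = 24.574 → at most 24.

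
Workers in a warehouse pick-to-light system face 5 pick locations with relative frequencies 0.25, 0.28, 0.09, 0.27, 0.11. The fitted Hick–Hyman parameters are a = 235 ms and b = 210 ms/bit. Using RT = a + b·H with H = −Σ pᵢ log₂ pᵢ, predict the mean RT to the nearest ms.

H = 0.25·log₂(1/0.25) + 0.28·log₂(1/0.28) + 0.09·log₂(1/0.09) + 0.27·log₂(1/0.27) + 0.11·log₂(1/0.11) = 2.1872 bits.
RT = 235 + 210 × 2.1872 = 694.31 ms.

694 ms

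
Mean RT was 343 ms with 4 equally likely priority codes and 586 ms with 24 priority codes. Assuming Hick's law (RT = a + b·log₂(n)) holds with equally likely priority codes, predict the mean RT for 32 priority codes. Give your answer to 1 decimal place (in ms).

Fit slope and intercept:
  b = (586 − 343) / (log₂ 24 − log₂ 4) = 243 / (4.5850 − 2) = 94.005 ms/bit
  a = 343 − 94.005 × 2 = 154.990 ms
Then RT(32) = 154.990 + 94.005 × log₂ 32 = 154.990 + 94.005 × 5 ≈ 625.016 ms.

625.0 ms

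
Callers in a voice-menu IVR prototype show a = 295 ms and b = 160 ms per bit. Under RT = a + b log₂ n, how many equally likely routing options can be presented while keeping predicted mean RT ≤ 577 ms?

3

160·log₂ n ≤ 577 − 295 = 282, giving log₂ n ≤ 1.7625 and n ≤ 3.393. The largest whole number is 3.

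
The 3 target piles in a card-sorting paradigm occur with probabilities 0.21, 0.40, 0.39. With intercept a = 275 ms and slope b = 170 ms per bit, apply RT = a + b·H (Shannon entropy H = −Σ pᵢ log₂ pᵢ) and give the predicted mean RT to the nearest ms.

H = 0.21·log₂(1/0.21) + 0.40·log₂(1/0.40) + 0.39·log₂(1/0.39) = 1.5314 bits.
RT = 275 + 170 × 1.5314 = 535.34 ms.

535 ms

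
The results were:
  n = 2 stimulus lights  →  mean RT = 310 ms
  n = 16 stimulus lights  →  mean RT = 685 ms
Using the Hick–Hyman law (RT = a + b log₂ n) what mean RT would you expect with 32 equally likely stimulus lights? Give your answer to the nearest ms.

With log₂ n on the abscissa the relation is linear; from the two conditions:
  b = (685 − 310) / (log₂ 16 − log₂ 2) = 375 / (4 − 1) = 125 ms/bit
  a = 310 − 125 × 1 = 185 ms
Then RT(32) = 185 + 125 × log₂ 32 = 185 + 125 × 5 ≈ 810.000 ms.

810 ms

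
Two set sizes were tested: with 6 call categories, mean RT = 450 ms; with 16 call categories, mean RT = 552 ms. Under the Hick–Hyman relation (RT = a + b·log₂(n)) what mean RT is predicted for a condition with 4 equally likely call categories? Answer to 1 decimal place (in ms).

407.8 ms

With log₂ n on the abscissa the relation is linear; from the two conditions:
  b = (552 − 450) / (log₂ 16 − log₂ 6) = 102 / (4 − 2.5850) = 72.083 ms/bit
  a = 450 − 72.083 × 2.5850 = 263.668 ms
Then RT(4) = 263.668 + 72.083 × log₂ 4 = 263.668 + 72.083 × 2 ≈ 407.834 ms.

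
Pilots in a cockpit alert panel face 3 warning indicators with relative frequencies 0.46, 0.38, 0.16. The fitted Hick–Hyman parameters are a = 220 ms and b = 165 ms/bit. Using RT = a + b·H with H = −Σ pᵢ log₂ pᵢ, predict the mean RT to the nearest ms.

462 ms

Entropy contributions −pᵢ log₂ pᵢ: 0.5153, 0.5305, 0.4230; sum H = 1.4688 bits.
RT = a + bH = 220 + 165·1.4688 = 462.35 ms.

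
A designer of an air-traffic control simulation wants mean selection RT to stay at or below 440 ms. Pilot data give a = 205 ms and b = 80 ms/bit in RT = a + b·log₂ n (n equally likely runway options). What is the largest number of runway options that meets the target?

Set 205 + 80·log₂ n ≤ 440 → log₂ n ≤ (440 − 205)/80 = 2.9375.
So n ≤ 2^2.9375 = 7.661; the largest integer n is 7.

7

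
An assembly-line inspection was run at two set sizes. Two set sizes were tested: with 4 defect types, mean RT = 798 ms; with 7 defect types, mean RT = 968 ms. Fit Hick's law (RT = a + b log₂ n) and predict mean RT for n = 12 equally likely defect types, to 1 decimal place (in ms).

RT is linear in log₂ n, so two points fix the line:
  b = (968 − 798) / (log₂ 7 − log₂ 4) = 170 / (2.8074 − 2) = 210.564 ms/bit
  a = 798 − 210.564 × 2 = 376.872 ms
Then RT(12) = 376.872 + 210.564 × log₂ 12 = 376.872 + 210.564 × 3.5850 ≈ 1131.736 ms.

1131.7 ms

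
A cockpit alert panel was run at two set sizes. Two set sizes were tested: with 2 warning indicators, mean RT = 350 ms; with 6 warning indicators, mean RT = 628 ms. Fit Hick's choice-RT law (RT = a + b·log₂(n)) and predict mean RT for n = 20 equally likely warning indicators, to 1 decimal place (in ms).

932.7 ms

RT is linear in log₂ n, so two points fix the line:
  b = (628 − 350) / (log₂ 6 − log₂ 2) = 278 / (2.5850 − 1) = 175.398 ms/bit
  a = 350 − 175.398 × 1 = 174.602 ms
Then RT(20) = 174.602 + 175.398 × log₂ 20 = 174.602 + 175.398 × 4.3219 ≈ 932.661 ms.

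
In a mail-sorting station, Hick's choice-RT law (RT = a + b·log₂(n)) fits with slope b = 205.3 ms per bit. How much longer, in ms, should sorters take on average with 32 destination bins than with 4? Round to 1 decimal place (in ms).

615.9 ms

Only the slope matters, since a is common to both: ΔRT = b·log₂(n₂/n₁).
log₂(32) − log₂(4) = log₂(32/4) = log₂(8) = 3.
ΔRT = 205.3 × 3.0000 = 615.900 ms.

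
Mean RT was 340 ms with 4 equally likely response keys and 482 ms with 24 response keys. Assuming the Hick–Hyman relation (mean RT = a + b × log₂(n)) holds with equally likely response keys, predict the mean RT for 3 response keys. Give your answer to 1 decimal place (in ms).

317.2 ms

With log₂ n on the abscissa the relation is linear; from the two conditions:
  b = (482 − 340) / (log₂ 24 − log₂ 4) = 142 / (4.5850 − 2) = 54.933 ms/bit
  a = 340 − 54.933 × 2 = 230.134 ms
Then RT(3) = 230.134 + 54.933 × log₂ 3 = 230.134 + 54.933 × 1.5850 ≈ 317.201 ms.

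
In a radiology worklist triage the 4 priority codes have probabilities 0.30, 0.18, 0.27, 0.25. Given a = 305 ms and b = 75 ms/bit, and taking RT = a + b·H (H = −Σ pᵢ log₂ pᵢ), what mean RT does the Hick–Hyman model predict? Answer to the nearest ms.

453 ms

Entropy contributions −pᵢ log₂ pᵢ: 0.5211, 0.4453, 0.5100, 0.5000; sum H = 1.9764 bits.
RT = a + bH = 305 + 75·1.9764 = 453.23 ms.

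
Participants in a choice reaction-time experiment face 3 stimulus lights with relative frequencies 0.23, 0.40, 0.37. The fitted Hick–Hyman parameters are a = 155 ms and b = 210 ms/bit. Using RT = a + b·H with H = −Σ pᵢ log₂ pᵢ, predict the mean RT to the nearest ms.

H = 0.23·log₂(1/0.23) + 0.40·log₂(1/0.40) + 0.37·log₂(1/0.37) = 1.5472 bits.
RT = 155 + 210 × 1.5472 = 479.91 ms.

480 ms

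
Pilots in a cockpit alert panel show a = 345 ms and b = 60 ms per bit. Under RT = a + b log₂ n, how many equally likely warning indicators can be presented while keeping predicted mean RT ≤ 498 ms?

Information budget: (498 − 345)/60 = 2.5500 bits, so n ≤ 2^2.5500 = 5.856 → at most 5.

5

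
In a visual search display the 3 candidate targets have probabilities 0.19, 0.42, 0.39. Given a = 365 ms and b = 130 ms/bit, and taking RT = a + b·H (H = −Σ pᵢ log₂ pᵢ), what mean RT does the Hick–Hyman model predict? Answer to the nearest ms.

Entropy contributions −pᵢ log₂ pᵢ: 0.4552, 0.5256, 0.5298; sum H = 1.5107 bits.
RT = a + bH = 365 + 130·1.5107 = 561.39 ms.

561 ms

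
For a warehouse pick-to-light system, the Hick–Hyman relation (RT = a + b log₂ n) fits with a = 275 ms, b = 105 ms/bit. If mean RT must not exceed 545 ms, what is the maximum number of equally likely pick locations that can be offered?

105·log₂ n ≤ 545 − 275 = 270, giving log₂ n ≤ 2.5714 and n ≤ 5.944. The largest whole number is 5.

5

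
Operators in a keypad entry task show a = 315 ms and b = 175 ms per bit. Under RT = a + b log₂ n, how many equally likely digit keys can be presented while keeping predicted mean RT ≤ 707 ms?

4

175·log₂ n ≤ 707 − 315 = 392, giving log₂ n ≤ 2.2400 and n ≤ 4.724. The largest whole number is 4.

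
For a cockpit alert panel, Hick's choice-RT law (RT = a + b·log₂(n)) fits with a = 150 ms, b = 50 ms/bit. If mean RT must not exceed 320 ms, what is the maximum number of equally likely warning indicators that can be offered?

10

Set 150 + 50·log₂ n ≤ 320 → log₂ n ≤ (320 − 150)/50 = 3.4000.
So n ≤ 2^3.4000 = 10.556; the largest integer n is 10.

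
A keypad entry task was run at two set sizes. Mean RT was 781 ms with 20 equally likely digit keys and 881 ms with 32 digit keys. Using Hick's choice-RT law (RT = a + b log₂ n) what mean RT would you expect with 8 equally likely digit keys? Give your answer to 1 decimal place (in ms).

With log₂ n on the abscissa the relation is linear; from the two conditions:
  b = (881 − 781) / (log₂ 32 − log₂ 20) = 100 / (5 − 4.3219) = 147.477 ms/bit
  a = 781 − 147.477 × 4.3219 = 143.615 ms
Then RT(8) = 143.615 + 147.477 × log₂ 8 = 143.615 + 147.477 × 3 ≈ 586.046 ms.

586.0 ms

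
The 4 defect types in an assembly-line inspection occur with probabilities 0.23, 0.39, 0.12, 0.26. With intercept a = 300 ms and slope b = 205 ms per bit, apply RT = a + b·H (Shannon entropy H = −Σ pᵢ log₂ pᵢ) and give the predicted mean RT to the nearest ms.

Entropy contributions −pᵢ log₂ pᵢ: 0.4877, 0.5298, 0.3671, 0.5053; sum H = 1.8898 bits.
RT = a + bH = 300 + 205·1.8898 = 687.41 ms.

687 ms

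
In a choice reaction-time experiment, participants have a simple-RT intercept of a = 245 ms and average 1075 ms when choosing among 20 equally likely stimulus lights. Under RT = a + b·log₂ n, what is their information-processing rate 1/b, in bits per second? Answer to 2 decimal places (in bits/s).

b = (1075 − 245)/log₂ 20 = 830/4.3219 = 192.044 ms per bit = 0.19204 s/bit; the reciprocal is 5.207 bits/s.

5.21 bits/s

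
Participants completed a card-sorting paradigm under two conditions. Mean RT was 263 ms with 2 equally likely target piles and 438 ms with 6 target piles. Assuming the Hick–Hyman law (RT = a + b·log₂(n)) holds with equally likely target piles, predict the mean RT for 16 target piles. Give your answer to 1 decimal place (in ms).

594.2 ms

Solve the two-equation system in a and b:
  b = (438 − 263) / (log₂ 6 − log₂ 2) = 175 / (2.5850 − 1) = 110.413 ms/bit
  a = 263 − 110.413 × 1 = 152.587 ms
Then RT(16) = 152.587 + 110.413 × log₂ 16 = 152.587 + 110.413 × 4 ≈ 594.238 ms.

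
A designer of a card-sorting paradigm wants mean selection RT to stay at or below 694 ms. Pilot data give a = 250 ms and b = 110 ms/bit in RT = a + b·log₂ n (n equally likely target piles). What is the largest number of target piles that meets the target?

110·log₂ n ≤ 694 − 250 = 444, giving log₂ n ≤ 4.0364 and n ≤ 16.408. The largest whole number is 16.

16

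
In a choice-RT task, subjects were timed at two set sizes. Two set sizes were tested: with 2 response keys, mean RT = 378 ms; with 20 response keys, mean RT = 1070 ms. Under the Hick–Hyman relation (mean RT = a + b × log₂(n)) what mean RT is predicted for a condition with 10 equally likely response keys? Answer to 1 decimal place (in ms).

861.7 ms

Solve the two-equation system in a and b:
  b = (1070 − 378) / (log₂ 20 − log₂ 2) = 692 / (4.3219 − 1) = 208.313 ms/bit
  a = 378 − 208.313 × 1 = 169.687 ms
Then RT(10) = 169.687 + 208.313 × log₂ 10 = 169.687 + 208.313 × 3.3219 ≈ 861.687 ms.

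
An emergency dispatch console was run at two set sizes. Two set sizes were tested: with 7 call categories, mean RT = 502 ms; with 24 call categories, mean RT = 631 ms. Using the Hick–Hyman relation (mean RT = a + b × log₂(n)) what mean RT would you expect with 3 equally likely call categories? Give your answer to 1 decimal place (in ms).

With log₂ n on the abscissa the relation is linear; from the two conditions:
  b = (631 − 502) / (log₂ 24 − log₂ 7) = 129 / (4.5850 − 2.8074) = 72.569 ms/bit
  a = 502 − 72.569 × 2.8074 = 298.272 ms
Then RT(3) = 298.272 + 72.569 × log₂ 3 = 298.272 + 72.569 × 1.5850 ≈ 413.292 ms.

413.3 ms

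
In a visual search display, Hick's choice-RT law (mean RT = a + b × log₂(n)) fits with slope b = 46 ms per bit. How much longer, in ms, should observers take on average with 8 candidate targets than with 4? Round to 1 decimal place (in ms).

46.0 ms

The intercept a cancels: ΔRT = b·(log₂ n₂ − log₂ n₁) = b·log₂(n₂/n₁).
log₂(8) − log₂(4) = log₂(8/4) = log₂(2) = 1.
ΔRT = 46 × 1.0000 = 46.000 ms.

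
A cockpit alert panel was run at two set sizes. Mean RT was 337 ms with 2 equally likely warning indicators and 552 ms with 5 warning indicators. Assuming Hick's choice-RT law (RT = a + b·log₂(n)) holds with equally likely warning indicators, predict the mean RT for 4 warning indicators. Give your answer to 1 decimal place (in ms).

Solve the two-equation system in a and b:
  b = (552 − 337) / (log₂ 5 − log₂ 2) = 215 / (2.3219 − 1) = 162.641 ms/bit
  a = 337 − 162.641 × 1 = 174.359 ms
Then RT(4) = 174.359 + 162.641 × log₂ 4 = 174.359 + 162.641 × 2 ≈ 499.641 ms.

499.6 ms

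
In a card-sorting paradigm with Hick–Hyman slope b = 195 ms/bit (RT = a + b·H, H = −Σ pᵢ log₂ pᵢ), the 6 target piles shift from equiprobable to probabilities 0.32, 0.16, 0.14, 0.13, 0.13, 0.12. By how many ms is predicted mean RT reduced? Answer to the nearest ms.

The RT saving is b·ΔH. Equiprobable H₀ = log₂(6) = 2.5850 bits; with the given probabilities H = 2.4785 bits.
b·(H₀ − H) = 195 × (2.5850 − 2.4785) = 20.76 ms.

21 ms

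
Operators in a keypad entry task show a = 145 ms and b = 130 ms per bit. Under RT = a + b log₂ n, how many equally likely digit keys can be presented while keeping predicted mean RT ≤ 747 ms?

Set 145 + 130·log₂ n ≤ 747 → log₂ n ≤ (747 − 145)/130 = 4.6308.
So n ≤ 2^4.6308 = 24.774; the largest integer n is 24.

24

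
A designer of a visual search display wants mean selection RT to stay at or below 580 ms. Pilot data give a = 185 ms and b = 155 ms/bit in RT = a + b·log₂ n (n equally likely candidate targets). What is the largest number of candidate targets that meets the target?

5

155·log₂ n ≤ 580 − 185 = 395, giving log₂ n ≤ 2.5484 and n ≤ 5.850. The largest whole number is 5.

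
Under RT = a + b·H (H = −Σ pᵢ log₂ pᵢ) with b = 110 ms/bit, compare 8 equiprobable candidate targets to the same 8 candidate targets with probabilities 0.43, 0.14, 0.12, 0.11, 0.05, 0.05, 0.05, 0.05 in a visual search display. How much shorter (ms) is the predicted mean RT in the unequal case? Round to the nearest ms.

55 ms

The RT saving is b·ΔH. Equiprobable H₀ = log₂(8) = 3.0000 bits; with the given probabilities H = 2.5024 bits.
b·(H₀ − H) = 110 × (3.0000 − 2.5024) = 54.73 ms.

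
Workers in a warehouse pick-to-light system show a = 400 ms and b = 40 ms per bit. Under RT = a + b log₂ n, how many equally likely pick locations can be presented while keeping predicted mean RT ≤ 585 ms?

24

Set 400 + 40·log₂ n ≤ 585 → log₂ n ≤ (585 − 400)/40 = 4.6250.
So n ≤ 2^4.6250 = 24.675; the largest integer n is 24.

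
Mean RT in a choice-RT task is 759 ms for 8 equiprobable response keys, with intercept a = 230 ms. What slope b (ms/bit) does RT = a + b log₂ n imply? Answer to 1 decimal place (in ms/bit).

b = (759 − 230) / log₂(8) = 529 / 3 = 176.333 ms/bit.

176.3 ms/bit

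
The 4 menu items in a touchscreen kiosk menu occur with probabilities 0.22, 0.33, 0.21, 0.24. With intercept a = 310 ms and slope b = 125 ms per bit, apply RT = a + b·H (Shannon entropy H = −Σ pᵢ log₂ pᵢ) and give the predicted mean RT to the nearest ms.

H = 0.22·log₂(1/0.22) + 0.33·log₂(1/0.33) + 0.21·log₂(1/0.21) + 0.24·log₂(1/0.24) = 1.9754 bits.
RT = 310 + 125 × 1.9754 = 556.92 ms.

557 ms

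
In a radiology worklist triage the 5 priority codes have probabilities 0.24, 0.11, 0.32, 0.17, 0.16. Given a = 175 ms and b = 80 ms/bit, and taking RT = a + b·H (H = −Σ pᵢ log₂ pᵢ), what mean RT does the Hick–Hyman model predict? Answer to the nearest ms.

H = 0.24·log₂(1/0.24) + 0.11·log₂(1/0.11) + 0.32·log₂(1/0.32) + 0.17·log₂(1/0.17) + 0.16·log₂(1/0.16) = 2.2281 bits.
RT = 175 + 80 × 2.2281 = 353.24 ms.

353 ms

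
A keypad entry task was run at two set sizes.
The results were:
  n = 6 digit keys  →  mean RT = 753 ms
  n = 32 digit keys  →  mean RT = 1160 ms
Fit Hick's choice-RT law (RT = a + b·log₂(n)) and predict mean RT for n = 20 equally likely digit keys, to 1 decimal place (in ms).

Fit slope and intercept:
  b = (1160 − 753) / (log₂ 32 − log₂ 6) = 407 / (5 − 2.5850) = 168.527 ms/bit
  a = 753 − 168.527 × 2.5850 = 317.363 ms
Then RT(20) = 317.363 + 168.527 × log₂ 20 = 317.363 + 168.527 × 4.3219 ≈ 1045.726 ms.

1045.7 ms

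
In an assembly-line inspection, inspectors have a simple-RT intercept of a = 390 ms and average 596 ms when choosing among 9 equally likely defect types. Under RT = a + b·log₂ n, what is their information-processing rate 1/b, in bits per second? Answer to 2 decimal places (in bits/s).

b = (596 − 390)/log₂ 9 = 206/3.1699 = 64.986 ms per bit = 0.06499 s/bit; the reciprocal is 15.388 bits/s.

15.39 bits/s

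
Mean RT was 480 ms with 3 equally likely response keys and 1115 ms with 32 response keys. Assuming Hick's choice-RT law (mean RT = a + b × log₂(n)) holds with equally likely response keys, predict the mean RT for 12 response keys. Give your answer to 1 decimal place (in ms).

Fit slope and intercept:
  b = (1115 − 480) / (log₂ 32 − log₂ 3) = 635 / (5 − 1.5850) = 185.942 ms/bit
  a = 480 − 185.942 × 1.5850 = 185.288 ms
Then RT(12) = 185.288 + 185.942 × log₂ 12 = 185.288 + 185.942 × 3.5850 ≈ 851.885 ms.

851.9 ms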